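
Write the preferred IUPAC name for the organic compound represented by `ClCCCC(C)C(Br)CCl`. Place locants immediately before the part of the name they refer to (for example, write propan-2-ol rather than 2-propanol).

2-bromo-1,6-dichloro-3-methylhexane

The longest continuous carbon chain has 6 atoms, so the parent hydride is hexane.
Choose the numbering such that the substituent locant set {1,2,3,6} is lower than {1,4,5,6} at the first point of difference.
With this numbering: a bromo group at C-2; chloro groups at C-1 and C-6; a methyl group at C-3.
Substituent prefixes are cited in alphabetical order (multiplying prefixes like di-/tri- are ignored for ordering).
Assembling the pieces gives 2-bromo-1,6-dichloro-3-methylhexane.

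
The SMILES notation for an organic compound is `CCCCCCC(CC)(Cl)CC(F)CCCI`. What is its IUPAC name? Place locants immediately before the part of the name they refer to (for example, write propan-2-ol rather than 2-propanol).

6-chloro-6-ethyl-4-fluoro-1-iodododecane

The longest carbon chain is 12 atoms: the parent is dodecane.
Choose the numbering such that the substituent locant set {1,4,6,6} is lower than {7,7,9,12} at the first point of difference.
This places a chloro group at C-6; an ethyl group at C-6; a fluoro group at C-4; an iodo group at C-1.
Substituent prefixes are cited in alphabetical order (multiplying prefixes like di-/tri- are ignored for ordering).
Assembling the pieces gives 6-chloro-6-ethyl-4-fluoro-1-iodododecane.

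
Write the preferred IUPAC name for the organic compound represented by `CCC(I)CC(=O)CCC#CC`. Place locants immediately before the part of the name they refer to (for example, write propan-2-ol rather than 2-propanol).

The longest carbon chain that includes the carbonyl and the multiple bond has 10 carbons, so the parent hydride is decane.
A ketone (C=O on an internal carbon) is the principal characteristic group, giving the suffix -one.
There is one C≡C triple bond, indicated by the ending -yne.
The numbering direction is chosen so that numbering from this end puts the carbonyl group at C-5 rather than C-6.
With this numbering: the carbonyl at C-5; the triple bond between C-8 and C-9; an iodo group at C-3.
The name is 3-iododec-8-yn-5-one.

3-iododec-8-yn-5-one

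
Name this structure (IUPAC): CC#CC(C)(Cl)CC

The longest chain bearing the multiple bond is 6 carbons long (hexane).
There is one C≡C triple bond, indicated by the ending -yne.
The numbering direction is chosen so that numbering from this end puts the triple bond at C-2 rather than C-4.
That gives the triple bond between C-2 and C-3; a chloro group at C-4; a methyl group at C-4.
Prefixes are listed alphabetically: chloro, methyl.
The name is 4-chloro-4-methylhex-2-yne.

4-chloro-4-methylhex-2-yne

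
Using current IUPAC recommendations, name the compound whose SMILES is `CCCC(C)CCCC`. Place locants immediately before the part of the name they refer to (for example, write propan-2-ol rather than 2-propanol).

The parent chain contains 8 carbons (octane).
Choose the numbering such that the substituent locant set {4} is lower than {5} at the first point of difference.
This places a methyl group at C-4.
Putting it together: 4-methyloctane.

4-methyloctane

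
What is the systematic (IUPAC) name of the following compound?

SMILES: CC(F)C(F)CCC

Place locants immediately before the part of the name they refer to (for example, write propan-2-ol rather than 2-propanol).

2,3-difluorohexane

The parent chain contains 6 carbons (hexane).
The numbering direction is chosen so that the substituent locant set {2,3} is lower than {4,5} at the first point of difference.
This places fluoro groups at C-2 and C-3.
Putting it together: 2,3-difluorohexane.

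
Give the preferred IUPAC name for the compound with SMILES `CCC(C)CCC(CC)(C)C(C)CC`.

4-ethyl-3,4,7-trimethylnonane

The longest carbon chain is 9 atoms: the parent is nonane.
The numbering direction is chosen so that the substituent locant set {3,4,4,7} is lower than {3,6,6,7} at the first point of difference.
With this numbering: an ethyl group at C-4; methyl groups at C-3 and C-4 and C-7.
Substituent prefixes are cited in alphabetical order (multiplying prefixes like di-/tri- are ignored for ordering).
Putting it together: 4-ethyl-3,4,7-trimethylnonane.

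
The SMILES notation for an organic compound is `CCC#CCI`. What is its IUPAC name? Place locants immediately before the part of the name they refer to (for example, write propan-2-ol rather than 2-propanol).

The longest chain bearing the multiple bond is 5 carbons long (pentane).
The chain contains a C≡C triple bond, so the unsaturation ending is -yne.
Choose the numbering such that numbering from this end puts the triple bond at C-2 rather than C-3.
With this numbering: the triple bond between C-2 and C-3; an iodo group at C-1.
Assembling the pieces gives 1-iodopent-2-yne.

1-iodopent-2-yne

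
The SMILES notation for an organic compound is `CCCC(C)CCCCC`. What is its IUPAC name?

The longest carbon chain is 9 atoms: the parent is nonane.
Choose the numbering such that the substituent locant set {4} is lower than {6} at the first point of difference.
With this numbering: a methyl group at C-4.
Assembling the pieces gives 4-methylnonane.

4-methylnonane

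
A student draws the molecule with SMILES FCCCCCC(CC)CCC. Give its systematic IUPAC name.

6-ethyl-1-fluorononane

The parent chain contains 9 carbons (nonane).
Number the chain so that the substituent locant set {1,6} is lower than {4,9} at the first point of difference.
That gives an ethyl group at C-6; a fluoro group at C-1.
Prefixes are listed alphabetically: ethyl, fluoro.
The name is 6-ethyl-1-fluorononane.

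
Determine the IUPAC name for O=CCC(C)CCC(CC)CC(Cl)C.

The longest carbon chain that includes the –CHO group has 9 carbons, so the parent hydride is nonane.
The principal characteristic group is an aldehyde (terminal –CHO), named with the suffix -al.
The numbering direction is chosen so that the aldehyde carbon is C-1 by definition.
That gives a chloro group at C-8; an ethyl group at C-6; a methyl group at C-3.
Substituent prefixes are cited in alphabetical order (multiplying prefixes like di-/tri- are ignored for ordering).
Putting it together: 8-chloro-6-ethyl-3-methylnonanal.

8-chloro-6-ethyl-3-methylnonanal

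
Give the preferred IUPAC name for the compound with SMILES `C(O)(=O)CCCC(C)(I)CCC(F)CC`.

8-fluoro-5-iodo-5-methyldecanoic acid

Counting along the main chain through the –COOH group gives 10 carbons: the parent is decane.
The highest-priority functional group is a carboxylic acid (terminal –COOH), so the name ends in -oic acid.
Choose the numbering such that the carboxylic acid carbon is C-1 by definition.
That gives a fluoro group at C-8; an iodo group at C-5; a methyl group at C-5.
The substituents are ordered alphabetically, ignoring any di-/tri- multipliers.
Assembling the pieces gives 8-fluoro-5-iodo-5-methyldecanoic acid.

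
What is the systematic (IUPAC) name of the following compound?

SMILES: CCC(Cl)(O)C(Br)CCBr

4,6-dibromo-3-chlorohexan-3-ol

The longest chain bearing the –OH group is 6 carbons long (hexane).
The principal characteristic group is an alcohol (–OH), named with the suffix -ol.
Choose the numbering such that numbering from this end puts the hydroxyl group at C-3 rather than C-4.
With this numbering: the hydroxyl at C-3; bromo groups at C-4 and C-6; a chloro group at C-3.
The substituents are ordered alphabetically, ignoring any di-/tri- multipliers.
Putting it together: 4,6-dibromo-3-chlorohexan-3-ol.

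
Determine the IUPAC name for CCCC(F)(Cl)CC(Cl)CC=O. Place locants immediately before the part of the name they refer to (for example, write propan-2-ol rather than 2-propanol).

The longest chain bearing the –CHO group is 8 carbons long (octane).
The principal characteristic group is an aldehyde (terminal –CHO), named with the suffix -al.
The numbering direction is chosen so that the aldehyde carbon is C-1 by definition.
That gives chloro groups at C-3 and C-5; a fluoro group at C-5.
Substituent prefixes are cited in alphabetical order (multiplying prefixes like di-/tri- are ignored for ordering).
The name is 3,5-dichloro-5-fluorooctanal.

3,5-dichloro-5-fluorooctanal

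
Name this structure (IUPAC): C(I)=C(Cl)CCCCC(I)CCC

2-chloro-1,7-diiododec-1-ene

The longest carbon chain that includes the multiple bond has 10 carbons, so the parent hydride is decane.
A C=C double bond in the chain gives the infix -ene-.
The numbering direction is chosen so that numbering from this end puts the double bond at C-1 rather than C-9.
This places the double bond between C-1 and C-2; a chloro group at C-2; iodo groups at C-1 and C-7.
Prefixes are listed alphabetically: chloro, iodo.
Putting it together: 2-chloro-1,7-diiododec-1-ene.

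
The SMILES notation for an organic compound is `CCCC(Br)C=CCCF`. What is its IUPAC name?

The longest carbon chain that includes the multiple bond has 8 carbons, so the parent hydride is octane.
There is one C=C double bond, indicated by the ending -ene.
The numbering direction is chosen so that numbering from this end puts the double bond at C-3 rather than C-5.
With this numbering: the double bond between C-3 and C-4; a bromo group at C-5; a fluoro group at C-1.
Prefixes are listed alphabetically: bromo, fluoro.
Putting it together: 5-bromo-1-fluorooct-3-ene.

5-bromo-1-fluorooct-3-ene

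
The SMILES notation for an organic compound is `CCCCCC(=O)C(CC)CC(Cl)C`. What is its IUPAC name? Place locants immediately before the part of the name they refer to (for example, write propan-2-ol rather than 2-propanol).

2-chloro-4-ethyldecan-5-one

The longest chain bearing the carbonyl is 10 carbons long (decane).
The principal characteristic group is a ketone (C=O on an internal carbon), named with the suffix -one.
Choose the numbering such that numbering from this end puts the carbonyl group at C-5 rather than C-6.
This places the carbonyl at C-5; a chloro group at C-2; an ethyl group at C-4.
The substituents are ordered alphabetically, ignoring any di-/tri- multipliers.
Putting it together: 2-chloro-4-ethyldecan-5-one.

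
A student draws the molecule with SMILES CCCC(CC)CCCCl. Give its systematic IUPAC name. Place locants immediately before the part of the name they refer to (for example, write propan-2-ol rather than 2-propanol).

The longest continuous carbon chain has 7 atoms, so the parent hydride is heptane.
The numbering direction is chosen so that the substituent locant set {1,4} is lower than {4,7} at the first point of difference.
With this numbering: a chloro group at C-1; an ethyl group at C-4.
The substituents are ordered alphabetically, ignoring any di-/tri- multipliers.
Assembling the pieces gives 1-chloro-4-ethylheptane.

1-chloro-4-ethylheptane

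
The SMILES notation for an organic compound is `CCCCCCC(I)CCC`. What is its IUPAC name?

4-iododecane

The parent chain contains 10 carbons (decane).
Choose the numbering such that the substituent locant set {4} is lower than {7} at the first point of difference.
With this numbering: an iodo group at C-4.
The name is 4-iododecane.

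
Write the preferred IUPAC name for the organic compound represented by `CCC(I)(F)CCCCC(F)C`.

2,7-difluoro-7-iodononane

The longest continuous carbon chain has 9 atoms, so the parent hydride is nonane.
Number the chain so that the substituent locant set {2,7,7} is lower than {3,3,8} at the first point of difference.
That gives fluoro groups at C-2 and C-7; an iodo group at C-7.
The substituents are ordered alphabetically, ignoring any di-/tri- multipliers.
Putting it together: 2,7-difluoro-7-iodononane.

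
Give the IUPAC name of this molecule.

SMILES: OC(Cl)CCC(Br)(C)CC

4-bromo-1-chloro-4-methylhexan-1-ol

The longest carbon chain that includes the –OH group has 6 carbons, so the parent hydride is hexane.
The highest-priority functional group is an alcohol (–OH), so the name ends in -ol.
Choose the numbering such that numbering from this end puts the hydroxyl group at C-1 rather than C-6.
This places the hydroxyl at C-1; a bromo group at C-4; a chloro group at C-1; a methyl group at C-4.
The substituents are ordered alphabetically, ignoring any di-/tri- multipliers.
The name is 4-bromo-1-chloro-4-methylhexan-1-ol.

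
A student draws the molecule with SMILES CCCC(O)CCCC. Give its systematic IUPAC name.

The longest carbon chain that includes the –OH group has 8 carbons, so the parent hydride is octane.
The principal characteristic group is an alcohol (–OH), named with the suffix -ol.
The numbering direction is chosen so that numbering from this end puts the hydroxyl group at C-4 rather than C-5.
This places the hydroxyl at C-4.
The name is octan-4-ol.

octan-4-ol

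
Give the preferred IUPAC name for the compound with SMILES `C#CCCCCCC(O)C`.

non-8-yn-2-ol

The longest carbon chain that includes the –OH group and the multiple bond has 9 carbons, so the parent hydride is nonane.
An alcohol (–OH) is the principal characteristic group, giving the suffix -ol.
A C≡C triple bond in the chain gives the infix -yne-.
Number the chain so that numbering from this end puts the hydroxyl group at C-2 rather than C-8.
That gives the hydroxyl at C-2; the triple bond between C-8 and C-9.
Putting it together: non-8-yn-2-ol.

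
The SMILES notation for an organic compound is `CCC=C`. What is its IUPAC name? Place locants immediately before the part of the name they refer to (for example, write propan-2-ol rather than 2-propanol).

but-1-ene

The longest carbon chain that includes the multiple bond has 4 carbons, so the parent hydride is butane.
There is one C=C double bond, indicated by the ending -ene.
Number the chain so that numbering from this end puts the double bond at C-1 rather than C-3.
That gives the double bond between C-1 and C-2.
Putting it together: but-1-ene.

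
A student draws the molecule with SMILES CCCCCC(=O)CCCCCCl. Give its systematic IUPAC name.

The longest carbon chain that includes the carbonyl has 11 carbons, so the parent hydride is undecane.
A ketone (C=O on an internal carbon) is the principal characteristic group, giving the suffix -one.
Number the chain so that the substituent locant set {1} is lower than {11} at the first point of difference.
With this numbering: the carbonyl at C-6; a chloro group at C-1.
Assembling the pieces gives 1-chloroundecan-6-one.

1-chloroundecan-6-one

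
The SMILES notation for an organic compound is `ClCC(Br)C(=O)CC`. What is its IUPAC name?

The longest carbon chain that includes the carbonyl has 5 carbons, so the parent hydride is pentane.
The highest-priority functional group is a ketone (C=O on an internal carbon), so the name ends in -one.
Number the chain so that the substituent locant set {1,2} is lower than {4,5} at the first point of difference.
This places the carbonyl at C-3; a bromo group at C-2; a chloro group at C-1.
The substituents are ordered alphabetically, ignoring any di-/tri- multipliers.
The name is 2-bromo-1-chloropentan-3-one.

2-bromo-1-chloropentan-3-one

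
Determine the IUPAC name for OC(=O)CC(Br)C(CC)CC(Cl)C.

The longest carbon chain that includes the –COOH group has 7 carbons, so the parent hydride is heptane.
The highest-priority functional group is a carboxylic acid (terminal –COOH), so the name ends in -oic acid.
Choose the numbering such that the carboxylic acid carbon is C-1 by definition.
This places a bromo group at C-3; a chloro group at C-6; an ethyl group at C-4.
Substituent prefixes are cited in alphabetical order (multiplying prefixes like di-/tri- are ignored for ordering).
Putting it together: 3-bromo-6-chloro-4-ethylheptanoic acid.

3-bromo-6-chloro-4-ethylheptanoic acid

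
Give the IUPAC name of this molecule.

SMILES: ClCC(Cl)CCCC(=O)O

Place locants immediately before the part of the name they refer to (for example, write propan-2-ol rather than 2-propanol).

5,6-dichlorohexanoic acid

The longest chain bearing the –COOH group is 6 carbons long (hexane).
A carboxylic acid (terminal –COOH) is the principal characteristic group, giving the suffix -oic acid.
Choose the numbering such that the carboxylic acid carbon is C-1 by definition.
This places chloro groups at C-5 and C-6.
Putting it together: 5,6-dichlorohexanoic acid.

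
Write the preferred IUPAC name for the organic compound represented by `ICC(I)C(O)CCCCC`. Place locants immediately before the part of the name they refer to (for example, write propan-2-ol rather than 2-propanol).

1,2-diiodooctan-3-ol

Counting along the main chain through the –OH group gives 8 carbons: the parent is octane.
The principal characteristic group is an alcohol (–OH), named with the suffix -ol.
Choose the numbering such that numbering from this end puts the hydroxyl group at C-3 rather than C-6.
This places the hydroxyl at C-3; iodo groups at C-1 and C-2.
Assembling the pieces gives 1,2-diiodooctan-3-ol.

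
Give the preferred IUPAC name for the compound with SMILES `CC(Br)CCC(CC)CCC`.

The longest continuous carbon chain has 8 atoms, so the parent hydride is octane.
Number the chain so that the substituent locant set {2,5} is lower than {4,7} at the first point of difference.
This places a bromo group at C-2; an ethyl group at C-5.
Prefixes are listed alphabetically: bromo, ethyl.
Assembling the pieces gives 2-bromo-5-ethyloctane.

2-bromo-5-ethyloctane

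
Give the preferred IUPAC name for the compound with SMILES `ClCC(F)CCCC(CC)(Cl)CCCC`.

1,6-dichloro-6-ethyl-2-fluorodecane

The longest carbon chain is 10 atoms: the parent is decane.
The numbering direction is chosen so that the substituent locant set {1,2,6,6} is lower than {5,5,9,10} at the first point of difference.
This places chloro groups at C-1 and C-6; an ethyl group at C-6; a fluoro group at C-2.
Prefixes are listed alphabetically: chloro, ethyl, fluoro.
The name is 1,6-dichloro-6-ethyl-2-fluorodecane.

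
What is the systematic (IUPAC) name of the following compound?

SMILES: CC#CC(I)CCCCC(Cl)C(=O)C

3-chloro-8-iodoundec-9-yn-2-one

The longest chain bearing the carbonyl and the multiple bond is 11 carbons long (undecane).
A ketone (C=O on an internal carbon) is the principal characteristic group, giving the suffix -one.
The chain contains a C≡C triple bond, so the unsaturation ending is -yne.
Number the chain so that numbering from this end puts the carbonyl group at C-2 rather than C-10.
That gives the carbonyl at C-2; the triple bond between C-9 and C-10; a chloro group at C-3; an iodo group at C-8.
Prefixes are listed alphabetically: chloro, iodo.
Putting it together: 3-chloro-8-iodoundec-9-yn-2-one.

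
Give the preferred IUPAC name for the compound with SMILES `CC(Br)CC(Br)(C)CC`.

2,4-dibromo-4-methylhexane

The parent chain contains 6 carbons (hexane).
Number the chain so that the substituent locant set {2,4,4} is lower than {3,3,5} at the first point of difference.
With this numbering: bromo groups at C-2 and C-4; a methyl group at C-4.
The substituents are ordered alphabetically, ignoring any di-/tri- multipliers.
Putting it together: 2,4-dibromo-4-methylhexane.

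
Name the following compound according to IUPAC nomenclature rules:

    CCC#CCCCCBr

8-bromooct-3-yne

The longest carbon chain that includes the multiple bond has 8 carbons, so the parent hydride is octane.
A C≡C triple bond in the chain gives the infix -yne-.
The numbering direction is chosen so that numbering from this end puts the triple bond at C-3 rather than C-5.
That gives the triple bond between C-3 and C-4; a bromo group at C-8.
Putting it together: 8-bromooct-3-yne.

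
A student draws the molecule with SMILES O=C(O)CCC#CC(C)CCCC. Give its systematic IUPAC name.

The longest chain bearing the –COOH group and the multiple bond is 10 carbons long (decane).
The highest-priority functional group is a carboxylic acid (terminal –COOH), so the name ends in -oic acid.
There is one C≡C triple bond, indicated by the ending -yne.
The numbering direction is chosen so that the carboxylic acid carbon is C-1 by definition.
That gives the triple bond between C-4 and C-5; a methyl group at C-6.
The name is 6-methyldec-4-ynoic acid.

6-methyldec-4-ynoic acid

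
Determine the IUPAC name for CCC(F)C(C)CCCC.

3-fluoro-4-methyloctane

The longest continuous carbon chain has 8 atoms, so the parent hydride is octane.
Choose the numbering such that the substituent locant set {3,4} is lower than {5,6} at the first point of difference.
That gives a fluoro group at C-3; a methyl group at C-4.
Substituent prefixes are cited in alphabetical order (multiplying prefixes like di-/tri- are ignored for ordering).
Putting it together: 3-fluoro-4-methyloctane.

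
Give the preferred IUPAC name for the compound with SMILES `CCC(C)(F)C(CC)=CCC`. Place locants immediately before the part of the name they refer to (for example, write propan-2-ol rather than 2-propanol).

4-ethyl-5-fluoro-5-methylhept-3-ene

The longest carbon chain that includes the multiple bond has 7 carbons, so the parent hydride is heptane.
There is one C=C double bond, indicated by the ending -ene.
Choose the numbering such that numbering from this end puts the double bond at C-3 rather than C-4.
That gives the double bond between C-3 and C-4; an ethyl group at C-4; a fluoro group at C-5; a methyl group at C-5.
Prefixes are listed alphabetically: ethyl, fluoro, methyl.
Putting it together: 4-ethyl-5-fluoro-5-methylhept-3-ene.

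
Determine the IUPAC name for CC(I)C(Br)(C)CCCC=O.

The longest chain bearing the –CHO group is 7 carbons long (heptane).
The highest-priority functional group is an aldehyde (terminal –CHO), so the name ends in -al.
Choose the numbering such that the aldehyde carbon is C-1 by definition.
With this numbering: a bromo group at C-5; an iodo group at C-6; a methyl group at C-5.
Substituent prefixes are cited in alphabetical order (multiplying prefixes like di-/tri- are ignored for ordering).
The name is 5-bromo-6-iodo-5-methylheptanal.

5-bromo-6-iodo-5-methylheptanal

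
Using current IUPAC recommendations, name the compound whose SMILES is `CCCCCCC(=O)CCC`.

decan-4-one

The longest carbon chain that includes the carbonyl has 10 carbons, so the parent hydride is decane.
A ketone (C=O on an internal carbon) is the principal characteristic group, giving the suffix -one.
Number the chain so that numbering from this end puts the carbonyl group at C-4 rather than C-7.
This places the carbonyl at C-4.
Assembling the pieces gives decan-4-one.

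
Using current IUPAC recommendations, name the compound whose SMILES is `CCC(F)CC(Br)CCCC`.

The longest carbon chain is 9 atoms: the parent is nonane.
Number the chain so that the substituent locant set {3,5} is lower than {5,7} at the first point of difference.
This places a bromo group at C-5; a fluoro group at C-3.
The substituents are ordered alphabetically, ignoring any di-/tri- multipliers.
Assembling the pieces gives 5-bromo-3-fluorononane.

5-bromo-3-fluorononane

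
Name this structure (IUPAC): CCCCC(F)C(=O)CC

4-fluorooctan-3-one

The longest chain bearing the carbonyl is 8 carbons long (octane).
A ketone (C=O on an internal carbon) is the principal characteristic group, giving the suffix -one.
The numbering direction is chosen so that numbering from this end puts the carbonyl group at C-3 rather than C-6.
This places the carbonyl at C-3; a fluoro group at C-4.
Putting it together: 4-fluorooctan-3-one.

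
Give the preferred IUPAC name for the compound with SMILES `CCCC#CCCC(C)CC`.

8-methyldec-4-yne

The longest chain bearing the multiple bond is 10 carbons long (decane).
The chain contains a C≡C triple bond, so the unsaturation ending is -yne.
Number the chain so that numbering from this end puts the triple bond at C-4 rather than C-6.
This places the triple bond between C-4 and C-5; a methyl group at C-8.
The name is 8-methyldec-4-yne.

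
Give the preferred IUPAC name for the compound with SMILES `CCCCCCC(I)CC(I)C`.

The longest continuous carbon chain has 10 atoms, so the parent hydride is decane.
The numbering direction is chosen so that the substituent locant set {2,4} is lower than {7,9} at the first point of difference.
With this numbering: iodo groups at C-2 and C-4.
Assembling the pieces gives 2,4-diiododecane.

2,4-diiododecane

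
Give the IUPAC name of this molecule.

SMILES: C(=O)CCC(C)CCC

The longest carbon chain that includes the –CHO group has 7 carbons, so the parent hydride is heptane.
An aldehyde (terminal –CHO) is the principal characteristic group, giving the suffix -al.
Number the chain so that the aldehyde carbon is C-1 by definition.
That gives a methyl group at C-4.
The name is 4-methylheptanal.

4-methylheptanal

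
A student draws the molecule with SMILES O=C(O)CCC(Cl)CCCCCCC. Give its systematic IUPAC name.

The longest chain bearing the –COOH group is 11 carbons long (undecane).
A carboxylic acid (terminal –COOH) is the principal characteristic group, giving the suffix -oic acid.
The numbering direction is chosen so that the carboxylic acid carbon is C-1 by definition.
That gives a chloro group at C-4.
The name is 4-chloroundecanoic acid.

4-chloroundecanoic acid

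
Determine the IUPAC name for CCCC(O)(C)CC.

The longest carbon chain that includes the –OH group has 6 carbons, so the parent hydride is hexane.
An alcohol (–OH) is the principal characteristic group, giving the suffix -ol.
Choose the numbering such that numbering from this end puts the hydroxyl group at C-3 rather than C-4.
That gives the hydroxyl at C-3; a methyl group at C-3.
The name is 3-methylhexan-3-ol.

3-methylhexan-3-ol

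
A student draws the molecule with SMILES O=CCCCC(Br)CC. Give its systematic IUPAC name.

The longest carbon chain that includes the –CHO group has 7 carbons, so the parent hydride is heptane.
An aldehyde (terminal –CHO) is the principal characteristic group, giving the suffix -al.
The numbering direction is chosen so that the aldehyde carbon is C-1 by definition.
With this numbering: a bromo group at C-5.
Assembling the pieces gives 5-bromoheptanal.

5-bromoheptanal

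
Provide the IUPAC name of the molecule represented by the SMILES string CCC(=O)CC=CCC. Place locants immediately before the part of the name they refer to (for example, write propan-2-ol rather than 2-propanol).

oct-5-en-3-one

Counting along the main chain through the carbonyl and the multiple bond gives 8 carbons: the parent is octane.
A ketone (C=O on an internal carbon) is the principal characteristic group, giving the suffix -one.
The chain contains a C=C double bond, so the unsaturation ending is -ene.
The numbering direction is chosen so that numbering from this end puts the carbonyl group at C-3 rather than C-6.
With this numbering: the carbonyl at C-3; the double bond between C-5 and C-6.
The name is oct-5-en-3-one.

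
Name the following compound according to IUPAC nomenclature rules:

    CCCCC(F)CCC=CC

The longest chain bearing the multiple bond is 10 carbons long (decane).
A C=C double bond in the chain gives the infix -ene-.
Choose the numbering such that numbering from this end puts the double bond at C-2 rather than C-8.
With this numbering: the double bond between C-2 and C-3; a fluoro group at C-6.
Assembling the pieces gives 6-fluorodec-2-ene.

6-fluorodec-2-ene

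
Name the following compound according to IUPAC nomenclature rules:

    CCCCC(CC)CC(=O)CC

Counting along the main chain through the carbonyl gives 9 carbons: the parent is nonane.
The principal characteristic group is a ketone (C=O on an internal carbon), named with the suffix -one.
Choose the numbering such that numbering from this end puts the carbonyl group at C-3 rather than C-7.
That gives the carbonyl at C-3; an ethyl group at C-5.
Assembling the pieces gives 5-ethylnonan-3-one.

5-ethylnonan-3-one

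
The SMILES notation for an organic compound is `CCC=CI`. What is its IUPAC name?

1-iodobut-1-ene

The longest carbon chain that includes the multiple bond has 4 carbons, so the parent hydride is butane.
The chain contains a C=C double bond, so the unsaturation ending is -ene.
The numbering direction is chosen so that numbering from this end puts the double bond at C-1 rather than C-3.
With this numbering: the double bond between C-1 and C-2; an iodo group at C-1.
The name is 1-iodobut-1-ene.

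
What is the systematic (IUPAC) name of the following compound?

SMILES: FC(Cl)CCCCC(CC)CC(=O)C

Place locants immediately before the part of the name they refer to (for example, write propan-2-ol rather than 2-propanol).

The longest chain bearing the carbonyl is 9 carbons long (nonane).
The principal characteristic group is a ketone (C=O on an internal carbon), named with the suffix -one.
The numbering direction is chosen so that numbering from this end puts the carbonyl group at C-2 rather than C-8.
That gives the carbonyl at C-2; a chloro group at C-9; an ethyl group at C-4; a fluoro group at C-9.
Prefixes are listed alphabetically: chloro, ethyl, fluoro.
The name is 9-chloro-4-ethyl-9-fluorononan-2-one.

9-chloro-4-ethyl-9-fluorononan-2-one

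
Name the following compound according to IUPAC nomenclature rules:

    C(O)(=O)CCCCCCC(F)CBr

9-bromo-8-fluorononanoic acid

Counting along the main chain through the –COOH group gives 9 carbons: the parent is nonane.
The principal characteristic group is a carboxylic acid (terminal –COOH), named with the suffix -oic acid.
Number the chain so that the carboxylic acid carbon is C-1 by definition.
This places a bromo group at C-9; a fluoro group at C-8.
The substituents are ordered alphabetically, ignoring any di-/tri- multipliers.
The name is 9-bromo-8-fluorononanoic acid.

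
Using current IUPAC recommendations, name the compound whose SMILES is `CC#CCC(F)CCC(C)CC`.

5-fluoro-8-methyldec-2-yne

The longest chain bearing the multiple bond is 10 carbons long (decane).
A C≡C triple bond in the chain gives the infix -yne-.
Number the chain so that numbering from this end puts the triple bond at C-2 rather than C-8.
That gives the triple bond between C-2 and C-3; a fluoro group at C-5; a methyl group at C-8.
The substituents are ordered alphabetically, ignoring any di-/tri- multipliers.
Assembling the pieces gives 5-fluoro-8-methyldec-2-yne.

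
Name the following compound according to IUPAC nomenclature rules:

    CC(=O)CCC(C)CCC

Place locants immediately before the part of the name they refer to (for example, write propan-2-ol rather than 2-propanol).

5-methyloctan-2-one

The longest carbon chain that includes the carbonyl has 8 carbons, so the parent hydride is octane.
A ketone (C=O on an internal carbon) is the principal characteristic group, giving the suffix -one.
The numbering direction is chosen so that numbering from this end puts the carbonyl group at C-2 rather than C-7.
This places the carbonyl at C-2; a methyl group at C-5.
Putting it together: 5-methyloctan-2-one.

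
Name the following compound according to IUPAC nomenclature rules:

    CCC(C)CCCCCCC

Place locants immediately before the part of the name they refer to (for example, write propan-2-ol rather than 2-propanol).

3-methyldecane

The longest continuous carbon chain has 10 atoms, so the parent hydride is decane.
Number the chain so that the substituent locant set {3} is lower than {8} at the first point of difference.
With this numbering: a methyl group at C-3.
Putting it together: 3-methyldecane.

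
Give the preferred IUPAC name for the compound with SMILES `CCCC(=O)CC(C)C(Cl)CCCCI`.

The longest chain bearing the carbonyl is 11 carbons long (undecane).
The principal characteristic group is a ketone (C=O on an internal carbon), named with the suffix -one.
Choose the numbering such that numbering from this end puts the carbonyl group at C-4 rather than C-8.
That gives the carbonyl at C-4; a chloro group at C-7; an iodo group at C-11; a methyl group at C-6.
The substituents are ordered alphabetically, ignoring any di-/tri- multipliers.
The name is 7-chloro-11-iodo-6-methylundecan-4-one.

7-chloro-11-iodo-6-methylundecan-4-one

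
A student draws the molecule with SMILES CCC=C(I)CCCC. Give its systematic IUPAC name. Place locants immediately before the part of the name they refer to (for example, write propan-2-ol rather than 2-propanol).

4-iodooct-3-ene

The longest carbon chain that includes the multiple bond has 8 carbons, so the parent hydride is octane.
A C=C double bond in the chain gives the infix -ene-.
Number the chain so that numbering from this end puts the double bond at C-3 rather than C-5.
This places the double bond between C-3 and C-4; an iodo group at C-4.
Putting it together: 4-iodooct-3-ene.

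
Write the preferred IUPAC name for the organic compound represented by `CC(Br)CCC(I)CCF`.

The longest carbon chain is 7 atoms: the parent is heptane.
Choose the numbering such that the substituent locant set {1,3,6} is lower than {2,5,7} at the first point of difference.
With this numbering: a bromo group at C-6; a fluoro group at C-1; an iodo group at C-3.
The substituents are ordered alphabetically, ignoring any di-/tri- multipliers.
Putting it together: 6-bromo-1-fluoro-3-iodoheptane.

6-bromo-1-fluoro-3-iodoheptane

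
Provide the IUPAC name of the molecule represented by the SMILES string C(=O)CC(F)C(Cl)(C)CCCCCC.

The longest carbon chain that includes the –CHO group has 10 carbons, so the parent hydride is decane.
An aldehyde (terminal –CHO) is the principal characteristic group, giving the suffix -al.
The numbering direction is chosen so that the aldehyde carbon is C-1 by definition.
With this numbering: a chloro group at C-4; a fluoro group at C-3; a methyl group at C-4.
The substituents are ordered alphabetically, ignoring any di-/tri- multipliers.
Putting it together: 4-chloro-3-fluoro-4-methyldecanal.

4-chloro-3-fluoro-4-methyldecanal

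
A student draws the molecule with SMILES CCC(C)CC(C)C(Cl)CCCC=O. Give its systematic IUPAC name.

The longest chain bearing the –CHO group is 10 carbons long (decane).
The highest-priority functional group is an aldehyde (terminal –CHO), so the name ends in -al.
The numbering direction is chosen so that the aldehyde carbon is C-1 by definition.
This places a chloro group at C-5; methyl groups at C-6 and C-8.
Prefixes are listed alphabetically: chloro, methyl.
Assembling the pieces gives 5-chloro-6,8-dimethyldecanal.

5-chloro-6,8-dimethyldecanal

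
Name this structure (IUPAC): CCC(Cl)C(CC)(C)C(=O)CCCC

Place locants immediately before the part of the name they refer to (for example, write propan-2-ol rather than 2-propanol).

Counting along the main chain through the carbonyl gives 9 carbons: the parent is nonane.
The highest-priority functional group is a ketone (C=O on an internal carbon), so the name ends in -one.
The numbering direction is chosen so that the substituent locant set {3,4,4} is lower than {6,6,7} at the first point of difference.
With this numbering: the carbonyl at C-5; a chloro group at C-3; an ethyl group at C-4; a methyl group at C-4.
The substituents are ordered alphabetically, ignoring any di-/tri- multipliers.
The name is 3-chloro-4-ethyl-4-methylnonan-5-one.

3-chloro-4-ethyl-4-methylnonan-5-one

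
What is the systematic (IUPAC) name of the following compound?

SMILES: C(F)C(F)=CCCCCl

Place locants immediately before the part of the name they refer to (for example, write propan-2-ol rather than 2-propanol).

6-chloro-1,2-difluorohex-2-ene

Counting along the main chain through the multiple bond gives 6 carbons: the parent is hexane.
A C=C double bond in the chain gives the infix -ene-.
Choose the numbering such that numbering from this end puts the double bond at C-2 rather than C-4.
This places the double bond between C-2 and C-3; a chloro group at C-6; fluoro groups at C-1 and C-2.
The substituents are ordered alphabetically, ignoring any di-/tri- multipliers.
The name is 6-chloro-1,2-difluorohex-2-ene.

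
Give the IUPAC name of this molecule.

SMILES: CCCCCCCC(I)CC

The parent chain contains 10 carbons (decane).
The numbering direction is chosen so that the substituent locant set {3} is lower than {8} at the first point of difference.
That gives an iodo group at C-3.
Assembling the pieces gives 3-iododecane.

3-iododecane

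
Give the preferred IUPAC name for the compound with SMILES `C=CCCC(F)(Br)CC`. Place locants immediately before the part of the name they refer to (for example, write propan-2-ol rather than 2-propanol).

5-bromo-5-fluorohept-1-ene

The longest carbon chain that includes the multiple bond has 7 carbons, so the parent hydride is heptane.
The chain contains a C=C double bond, so the unsaturation ending is -ene.
Number the chain so that numbering from this end puts the double bond at C-1 rather than C-6.
That gives the double bond between C-1 and C-2; a bromo group at C-5; a fluoro group at C-5.
Substituent prefixes are cited in alphabetical order (multiplying prefixes like di-/tri- are ignored for ordering).
Assembling the pieces gives 5-bromo-5-fluorohept-1-ene.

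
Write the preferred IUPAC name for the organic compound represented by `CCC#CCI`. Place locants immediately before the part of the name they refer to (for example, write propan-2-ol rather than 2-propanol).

1-iodopent-2-yne

The longest carbon chain that includes the multiple bond has 5 carbons, so the parent hydride is pentane.
A C≡C triple bond in the chain gives the infix -yne-.
Number the chain so that numbering from this end puts the triple bond at C-2 rather than C-3.
This places the triple bond between C-2 and C-3; an iodo group at C-1.
Assembling the pieces gives 1-iodopent-2-yne.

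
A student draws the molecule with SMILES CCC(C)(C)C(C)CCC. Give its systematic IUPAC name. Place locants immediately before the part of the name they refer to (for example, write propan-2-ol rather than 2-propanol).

The longest carbon chain is 7 atoms: the parent is heptane.
The numbering direction is chosen so that the substituent locant set {3,3,4} is lower than {4,5,5} at the first point of difference.
With this numbering: methyl groups at C-3 (×2) and C-4.
Putting it together: 3,3,4-trimethylheptane.

3,3,4-trimethylheptane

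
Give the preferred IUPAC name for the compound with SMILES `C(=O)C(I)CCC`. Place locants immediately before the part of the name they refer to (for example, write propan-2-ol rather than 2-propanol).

The longest chain bearing the –CHO group is 5 carbons long (pentane).
The highest-priority functional group is an aldehyde (terminal –CHO), so the name ends in -al.
Choose the numbering such that the aldehyde carbon is C-1 by definition.
This places an iodo group at C-2.
The name is 2-iodopentanal.

2-iodopentanal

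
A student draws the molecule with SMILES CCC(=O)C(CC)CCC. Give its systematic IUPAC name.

4-ethylheptan-3-one

The longest chain bearing the carbonyl is 7 carbons long (heptane).
The highest-priority functional group is a ketone (C=O on an internal carbon), so the name ends in -one.
The numbering direction is chosen so that numbering from this end puts the carbonyl group at C-3 rather than C-5.
This places the carbonyl at C-3; an ethyl group at C-4.
Assembling the pieces gives 4-ethylheptan-3-one.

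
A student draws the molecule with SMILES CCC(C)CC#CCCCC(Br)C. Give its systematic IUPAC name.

The longest carbon chain that includes the multiple bond has 11 carbons, so the parent hydride is undecane.
There is one C≡C triple bond, indicated by the ending -yne.
Choose the numbering such that numbering from this end puts the triple bond at C-5 rather than C-6.
That gives the triple bond between C-5 and C-6; a bromo group at C-10; a methyl group at C-3.
Prefixes are listed alphabetically: bromo, methyl.
The name is 10-bromo-3-methylundec-5-yne.

10-bromo-3-methylundec-5-yne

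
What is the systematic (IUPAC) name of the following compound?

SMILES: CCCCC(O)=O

pentanoic acid

The longest chain bearing the –COOH group is 5 carbons long (pentane).
A carboxylic acid (terminal –COOH) is the principal characteristic group, giving the suffix -oic acid.
Choose the numbering such that the carboxylic acid carbon is C-1 by definition.
The name is pentanoic acid.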